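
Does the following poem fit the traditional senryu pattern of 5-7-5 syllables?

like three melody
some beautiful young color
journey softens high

Line 1: like(1) + three(1) + melody(3) = 5 ✓
Line 2: some(1) + beautiful(3) + young(1) + color(2) = 7 ✓
Line 3: journey(2) + softens(2) + high(1) = 5 ✓

Yes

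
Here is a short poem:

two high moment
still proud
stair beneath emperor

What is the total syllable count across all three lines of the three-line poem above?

12

Line 1: "two high moment": 1+1+2 = 4
Line 2: "still proud": 1+1 = 2
Line 3: "stair beneath emperor": 1+2+3 = 6
Total: 4 + 2 + 6 = 12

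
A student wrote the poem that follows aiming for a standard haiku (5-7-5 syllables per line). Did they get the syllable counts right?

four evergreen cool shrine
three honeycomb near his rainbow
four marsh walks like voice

Line 1: "four evergreen cool shrine": 1+3+1+1 = 6 (expected 5)
Line 2: "three honeycomb near his rainbow": 1+3+1+1+2 = 8 (expected 7)
Line 3: "four marsh walks like voice": 1+1+1+1+1 = 5 ✓

No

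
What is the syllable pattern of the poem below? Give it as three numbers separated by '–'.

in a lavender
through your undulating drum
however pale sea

Line 1: "in a lavender": 1+1+3 = 5
Line 2: "through your undulating drum": 1+1+4+1 = 7
Line 3: "however pale sea": 3+1+1 = 5

5–7–5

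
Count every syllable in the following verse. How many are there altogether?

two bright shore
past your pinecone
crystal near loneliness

13

Line 1: two (1), bright (1), shore (1) → 3
Line 2: past (1), your (1), pinecone (2) → 4
Line 3: crystal (2), near (1), loneliness (3) → 6
Total: 3 + 4 + 6 = 13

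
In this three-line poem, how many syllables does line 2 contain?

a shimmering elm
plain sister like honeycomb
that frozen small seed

7

Line 2: plain(1) + sister(2) + like(1) + honeycomb(3) = 7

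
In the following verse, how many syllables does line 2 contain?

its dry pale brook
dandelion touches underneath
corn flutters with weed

Line 2: dandelion(4) + touches(2) + underneath(3) = 9

9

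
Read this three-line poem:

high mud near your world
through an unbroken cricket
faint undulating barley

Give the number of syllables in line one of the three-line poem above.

Line one: high (1), mud (1), near (1), your (1), world (1) → 5

5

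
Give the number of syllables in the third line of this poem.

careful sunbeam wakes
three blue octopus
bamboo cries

3

The third line: bamboo(2) + cries(1) = 3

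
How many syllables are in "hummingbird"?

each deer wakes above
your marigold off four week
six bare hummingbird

3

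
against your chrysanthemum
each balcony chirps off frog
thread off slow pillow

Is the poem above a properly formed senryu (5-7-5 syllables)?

Line 1: "against your chrysanthemum": 2+1+4 = 7 (expected 5)
Line 2: "each balcony chirps off frog": 1+3+1+1+1 = 7 ✓
Line 3: "thread off slow pillow": 1+1+1+2 = 5 ✓

No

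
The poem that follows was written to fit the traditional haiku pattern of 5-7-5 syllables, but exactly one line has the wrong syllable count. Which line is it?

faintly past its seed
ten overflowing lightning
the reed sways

Line 3

Line 1: faintly (2), past (1), its (1), seed (1) → 5 ✓
Line 2: ten (1), overflowing (4), lightning (2) → 7 ✓
Line 3: the (1), reed (1), sways (1) → 3 (expected 5)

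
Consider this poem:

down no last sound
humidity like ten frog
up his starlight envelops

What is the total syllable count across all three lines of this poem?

Line 1: "down no last sound": 1+1+1+1 = 4
Line 2: "humidity like ten frog": 4+1+1+1 = 7
Line 3: "up his starlight envelops": 1+1+2+3 = 7
Total: 4 + 7 + 7 = 18

18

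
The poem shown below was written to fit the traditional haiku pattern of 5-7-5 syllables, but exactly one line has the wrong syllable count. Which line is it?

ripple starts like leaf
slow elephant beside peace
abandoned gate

Line 1: ripple (2), starts (1), like (1), leaf (1) → 5 ✓
Line 2: slow (1), elephant (3), beside (2), peace (1) → 7 ✓
Line 3: abandoned (3), gate (1) → 4 (expected 5)

Line 3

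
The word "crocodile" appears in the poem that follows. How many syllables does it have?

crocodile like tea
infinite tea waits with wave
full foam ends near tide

3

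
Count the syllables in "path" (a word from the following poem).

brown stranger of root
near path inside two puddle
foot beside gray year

1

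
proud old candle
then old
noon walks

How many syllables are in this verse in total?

8

Line 1: proud(1) + old(1) + candle(2) = 4
Line 2: then(1) + old(1) = 2
Line 3: noon(1) + walks(1) = 2
Total: 4 + 2 + 2 = 8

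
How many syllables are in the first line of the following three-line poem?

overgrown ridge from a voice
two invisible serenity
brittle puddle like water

The first line: overgrown (3), ridge (1), from (1), a (1), voice (1) → 7

7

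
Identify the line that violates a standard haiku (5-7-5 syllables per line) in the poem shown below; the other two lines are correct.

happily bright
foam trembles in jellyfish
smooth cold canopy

Line 1: "happily bright": 3+1 = 4 (expected 5)
Line 2: "foam trembles in jellyfish": 1+2+1+3 = 7 ✓
Line 3: "smooth cold canopy": 1+1+3 = 5 ✓

Line 1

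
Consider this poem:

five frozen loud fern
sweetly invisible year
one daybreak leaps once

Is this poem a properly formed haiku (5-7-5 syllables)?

Line 1: "five frozen loud fern": 1+2+1+1 = 5 ✓
Line 2: "sweetly invisible year": 2+4+1 = 7 ✓
Line 3: "one daybreak leaps once": 1+2+1+1 = 5 ✓

Yes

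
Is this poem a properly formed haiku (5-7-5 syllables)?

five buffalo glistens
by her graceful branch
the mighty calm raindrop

Line 1: five(1) + buffalo(3) + glistens(2) = 6 (expected 5)
Line 2: by(1) + her(1) + graceful(2) + branch(1) = 5 (expected 7)
Line 3: the(1) + mighty(2) + calm(1) + raindrop(2) = 6 (expected 5)

No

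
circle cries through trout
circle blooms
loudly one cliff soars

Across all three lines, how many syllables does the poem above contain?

Line 1: circle (2), cries (1), through (1), trout (1) → 5
Line 2: circle (2), blooms (1) → 3
Line 3: loudly (2), one (1), cliff (1), soars (1) → 5
Total: 5 + 3 + 5 = 13

13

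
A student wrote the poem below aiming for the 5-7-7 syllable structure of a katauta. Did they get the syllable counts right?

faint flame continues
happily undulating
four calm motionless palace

Yes

Line 1: faint (1), flame (1), continues (3) → 5 ✓
Line 2: happily (3), undulating (4) → 7 ✓
Line 3: four (1), calm (1), motionless (3), palace (2) → 7 ✓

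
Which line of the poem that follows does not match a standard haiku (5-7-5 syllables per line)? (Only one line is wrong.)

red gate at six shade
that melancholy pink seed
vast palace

The third line

Line 1: red(1) + gate(1) + at(1) + six(1) + shade(1) = 5 ✓
Line 2: that(1) + melancholy(4) + pink(1) + seed(1) = 7 ✓
Line 3: vast(1) + palace(2) = 3 (expected 5)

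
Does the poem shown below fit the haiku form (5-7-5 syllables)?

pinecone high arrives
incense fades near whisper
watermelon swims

No

Line 1: pinecone(2) + high(1) + arrives(2) = 5 ✓
Line 2: incense(2) + fades(1) + near(1) + whisper(2) = 6 (expected 7)
Line 3: watermelon(4) + swims(1) = 5 ✓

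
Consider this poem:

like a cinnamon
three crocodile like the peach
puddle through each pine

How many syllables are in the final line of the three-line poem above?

The final line: puddle (2), through (1), each (1), pine (1) → 5

5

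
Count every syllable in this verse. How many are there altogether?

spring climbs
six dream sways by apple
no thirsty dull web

13

Line 1: spring(1) + climbs(1) = 2
Line 2: six(1) + dream(1) + sways(1) + by(1) + apple(2) = 6
Line 3: no(1) + thirsty(2) + dull(1) + web(1) = 5
Total: 2 + 6 + 5 = 13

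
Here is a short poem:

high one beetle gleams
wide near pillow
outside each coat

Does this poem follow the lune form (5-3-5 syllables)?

Line 1: high(1) + one(1) + beetle(2) + gleams(1) = 5 ✓
Line 2: wide(1) + near(1) + pillow(2) = 4 (expected 3)
Line 3: outside(2) + each(1) + coat(1) = 4 (expected 5)

No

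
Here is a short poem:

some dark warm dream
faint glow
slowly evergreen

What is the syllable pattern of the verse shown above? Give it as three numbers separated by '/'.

4/2/5

Line 1: "some dark warm dream": 1+1+1+1 = 4
Line 2: "faint glow": 1+1 = 2
Line 3: "slowly evergreen": 2+3 = 5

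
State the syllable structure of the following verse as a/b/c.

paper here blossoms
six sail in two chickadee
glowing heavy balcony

Line 1: "paper here blossoms": 2+1+2 = 5
Line 2: "six sail in two chickadee": 1+1+1+1+3 = 7
Line 3: "glowing heavy balcony": 2+2+3 = 7

5/7/7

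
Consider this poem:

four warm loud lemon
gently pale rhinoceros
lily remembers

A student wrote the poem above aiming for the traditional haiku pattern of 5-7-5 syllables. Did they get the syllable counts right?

Yes

Line 1: "four warm loud lemon": 1+1+1+2 = 5 ✓
Line 2: "gently pale rhinoceros": 2+1+4 = 7 ✓
Line 3: "lily remembers": 2+3 = 5 ✓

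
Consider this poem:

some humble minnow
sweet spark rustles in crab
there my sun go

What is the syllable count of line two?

Line two: sweet(1) + spark(1) + rustles(2) + in(1) + crab(1) = 6

6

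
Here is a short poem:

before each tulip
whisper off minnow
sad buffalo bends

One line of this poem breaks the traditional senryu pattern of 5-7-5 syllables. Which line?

Line 1: "before each tulip": 2+1+2 = 5 ✓
Line 2: "whisper off minnow": 2+1+2 = 5 (expected 7)
Line 3: "sad buffalo bends": 1+3+1 = 5 ✓

Line 2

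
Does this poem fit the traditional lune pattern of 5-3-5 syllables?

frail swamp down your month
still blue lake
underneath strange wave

Line 1: frail(1) + swamp(1) + down(1) + your(1) + month(1) = 5 ✓
Line 2: still(1) + blue(1) + lake(1) = 3 ✓
Line 3: underneath(3) + strange(1) + wave(1) = 5 ✓

Yes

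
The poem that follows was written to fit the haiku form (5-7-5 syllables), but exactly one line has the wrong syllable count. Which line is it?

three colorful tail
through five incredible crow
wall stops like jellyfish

Line 3

Line 1: "three colorful tail": 1+3+1 = 5 ✓
Line 2: "through five incredible crow": 1+1+4+1 = 7 ✓
Line 3: "wall stops like jellyfish": 1+1+1+3 = 6 (expected 5)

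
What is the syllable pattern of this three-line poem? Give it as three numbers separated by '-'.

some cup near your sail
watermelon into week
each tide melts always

5-7-5

Line 1: some(1) + cup(1) + near(1) + your(1) + sail(1) = 5
Line 2: watermelon(4) + into(2) + week(1) = 7
Line 3: each(1) + tide(1) + melts(1) + always(2) = 5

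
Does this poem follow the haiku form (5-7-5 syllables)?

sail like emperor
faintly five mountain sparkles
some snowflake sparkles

Line 1: "sail like emperor": 1+1+3 = 5 ✓
Line 2: "faintly five mountain sparkles": 2+1+2+2 = 7 ✓
Line 3: "some snowflake sparkles": 1+2+2 = 5 ✓

Yes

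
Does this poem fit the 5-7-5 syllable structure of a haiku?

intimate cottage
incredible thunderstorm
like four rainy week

Line 1: "intimate cottage": 3+2 = 5 ✓
Line 2: "incredible thunderstorm": 4+3 = 7 ✓
Line 3: "like four rainy week": 1+1+2+1 = 5 ✓

Yes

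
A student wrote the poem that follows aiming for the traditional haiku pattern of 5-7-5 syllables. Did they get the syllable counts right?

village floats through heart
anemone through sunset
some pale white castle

Yes

Line 1: village (2), floats (1), through (1), heart (1) → 5 ✓
Line 2: anemone (4), through (1), sunset (2) → 7 ✓
Line 3: some (1), pale (1), white (1), castle (2) → 5 ✓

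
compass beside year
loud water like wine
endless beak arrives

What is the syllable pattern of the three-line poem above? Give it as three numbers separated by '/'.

5/5/5

Line 1: "compass beside year": 2+2+1 = 5
Line 2: "loud water like wine": 1+2+1+1 = 5
Line 3: "endless beak arrives": 2+1+2 = 5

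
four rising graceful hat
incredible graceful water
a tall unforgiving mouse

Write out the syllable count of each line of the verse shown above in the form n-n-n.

6-8-7

Line 1: four (1), rising (2), graceful (2), hat (1) → 6
Line 2: incredible (4), graceful (2), water (2) → 8
Line 3: a (1), tall (1), unforgiving (4), mouse (1) → 7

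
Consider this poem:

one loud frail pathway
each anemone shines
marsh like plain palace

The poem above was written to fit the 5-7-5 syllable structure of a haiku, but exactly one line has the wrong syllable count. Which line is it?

Line 1: "one loud frail pathway": 1+1+1+2 = 5 ✓
Line 2: "each anemone shines": 1+4+1 = 6 (expected 7)
Line 3: "marsh like plain palace": 1+1+1+2 = 5 ✓

Line 2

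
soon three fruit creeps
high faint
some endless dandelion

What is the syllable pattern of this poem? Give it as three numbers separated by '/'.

Line 1: soon(1) + three(1) + fruit(1) + creeps(1) = 4
Line 2: high(1) + faint(1) = 2
Line 3: some(1) + endless(2) + dandelion(4) = 7

4/2/7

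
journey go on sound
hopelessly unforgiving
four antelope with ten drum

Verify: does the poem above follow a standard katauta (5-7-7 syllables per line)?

Line 1: "journey go on sound": 2+1+1+1 = 5 ✓
Line 2: "hopelessly unforgiving": 3+4 = 7 ✓
Line 3: "four antelope with ten drum": 1+3+1+1+1 = 7 ✓

Yes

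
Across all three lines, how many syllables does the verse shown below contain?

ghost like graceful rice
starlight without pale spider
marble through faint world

Line 1: "ghost like graceful rice": 1+1+2+1 = 5
Line 2: "starlight without pale spider": 2+2+1+2 = 7
Line 3: "marble through faint world": 2+1+1+1 = 5
Total: 5 + 7 + 5 = 17

17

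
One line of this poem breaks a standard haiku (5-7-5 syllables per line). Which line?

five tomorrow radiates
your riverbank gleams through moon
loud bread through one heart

Line 1: "five tomorrow radiates": 1+3+3 = 7 (expected 5)
Line 2: "your riverbank gleams through moon": 1+3+1+1+1 = 7 ✓
Line 3: "loud bread through one heart": 1+1+1+1+1 = 5 ✓

Line 1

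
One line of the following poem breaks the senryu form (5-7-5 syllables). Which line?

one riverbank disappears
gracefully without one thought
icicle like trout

The first line

Line 1: "one riverbank disappears": 1+3+3 = 7 (expected 5)
Line 2: "gracefully without one thought": 3+2+1+1 = 7 ✓
Line 3: "icicle like trout": 3+1+1 = 5 ✓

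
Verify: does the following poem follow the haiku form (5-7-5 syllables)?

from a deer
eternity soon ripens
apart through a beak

Line 1: from (1), a (1), deer (1) → 3 (expected 5)
Line 2: eternity (4), soon (1), ripens (2) → 7 ✓
Line 3: apart (2), through (1), a (1), beak (1) → 5 ✓

No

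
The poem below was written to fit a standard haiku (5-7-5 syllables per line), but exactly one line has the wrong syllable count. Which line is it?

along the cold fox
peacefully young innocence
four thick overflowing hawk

Line 1: along (2), the (1), cold (1), fox (1) → 5 ✓
Line 2: peacefully (3), young (1), innocence (3) → 7 ✓
Line 3: four (1), thick (1), overflowing (4), hawk (1) → 7 (expected 5)

The third line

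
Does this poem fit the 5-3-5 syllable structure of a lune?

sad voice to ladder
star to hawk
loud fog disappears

Yes

Line 1: sad(1) + voice(1) + to(1) + ladder(2) = 5 ✓
Line 2: star(1) + to(1) + hawk(1) = 3 ✓
Line 3: loud(1) + fog(1) + disappears(3) = 5 ✓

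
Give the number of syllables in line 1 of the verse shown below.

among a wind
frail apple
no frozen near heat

4

Line 1: among(2) + a(1) + wind(1) = 4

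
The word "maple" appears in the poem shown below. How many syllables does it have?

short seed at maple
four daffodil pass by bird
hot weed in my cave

2

"maple" has 2 syllables.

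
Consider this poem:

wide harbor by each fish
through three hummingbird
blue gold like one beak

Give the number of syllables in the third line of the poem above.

5

The third line: "blue gold like one beak": 1+1+1+1+1 = 5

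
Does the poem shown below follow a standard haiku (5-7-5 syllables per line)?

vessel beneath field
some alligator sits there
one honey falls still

Yes

Line 1: "vessel beneath field": 2+2+1 = 5 ✓
Line 2: "some alligator sits there": 1+4+1+1 = 7 ✓
Line 3: "one honey falls still": 1+2+1+1 = 5 ✓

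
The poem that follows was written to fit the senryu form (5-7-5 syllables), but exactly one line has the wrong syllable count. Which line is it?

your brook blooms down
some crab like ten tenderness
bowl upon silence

Line 1: "your brook blooms down": 1+1+1+1 = 4 (expected 5)
Line 2: "some crab like ten tenderness": 1+1+1+1+3 = 7 ✓
Line 3: "bowl upon silence": 1+2+2 = 5 ✓

Line 1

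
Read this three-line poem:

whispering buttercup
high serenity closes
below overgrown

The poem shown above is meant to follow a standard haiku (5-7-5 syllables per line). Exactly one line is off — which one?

Line 1

Line 1: "whispering buttercup": 3+3 = 6 (expected 5)
Line 2: "high serenity closes": 1+4+2 = 7 ✓
Line 3: "below overgrown": 2+3 = 5 ✓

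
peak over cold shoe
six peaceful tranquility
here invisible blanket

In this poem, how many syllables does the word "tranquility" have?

4

"tranquility" has 4 syllables.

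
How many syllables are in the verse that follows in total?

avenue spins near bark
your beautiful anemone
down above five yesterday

Line 1: "avenue spins near bark": 3+1+1+1 = 6
Line 2: "your beautiful anemone": 1+3+4 = 8
Line 3: "down above five yesterday": 1+2+1+3 = 7
Total: 6 + 8 + 7 = 21

21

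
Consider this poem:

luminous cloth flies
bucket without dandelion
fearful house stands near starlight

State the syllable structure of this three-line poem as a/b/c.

5/8/7

Line 1: "luminous cloth flies": 3+1+1 = 5
Line 2: "bucket without dandelion": 2+2+4 = 8
Line 3: "fearful house stands near starlight": 2+1+1+1+2 = 7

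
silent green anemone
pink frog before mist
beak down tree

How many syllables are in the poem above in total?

15

Line 1: "silent green anemone": 2+1+4 = 7
Line 2: "pink frog before mist": 1+1+2+1 = 5
Line 3: "beak down tree": 1+1+1 = 3
Total: 7 + 5 + 3 = 15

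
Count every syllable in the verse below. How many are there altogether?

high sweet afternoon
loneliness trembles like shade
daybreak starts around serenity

Line 1: "high sweet afternoon": 1+1+3 = 5
Line 2: "loneliness trembles like shade": 3+2+1+1 = 7
Line 3: "daybreak starts around serenity": 2+1+2+4 = 9
Total: 5 + 7 + 9 = 21

21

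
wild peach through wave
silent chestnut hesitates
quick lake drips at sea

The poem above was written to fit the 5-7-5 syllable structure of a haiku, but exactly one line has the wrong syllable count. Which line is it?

Line 1: wild (1), peach (1), through (1), wave (1) → 4 (expected 5)
Line 2: silent (2), chestnut (2), hesitates (3) → 7 ✓
Line 3: quick (1), lake (1), drips (1), at (1), sea (1) → 5 ✓

The first line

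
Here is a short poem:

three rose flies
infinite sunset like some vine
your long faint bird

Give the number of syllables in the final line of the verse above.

The final line: your (1), long (1), faint (1), bird (1) → 4

4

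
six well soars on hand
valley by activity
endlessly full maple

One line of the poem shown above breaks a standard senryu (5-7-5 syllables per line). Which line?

Line 1: six (1), well (1), soars (1), on (1), hand (1) → 5 ✓
Line 2: valley (2), by (1), activity (4) → 7 ✓
Line 3: endlessly (3), full (1), maple (2) → 6 (expected 5)

Line 3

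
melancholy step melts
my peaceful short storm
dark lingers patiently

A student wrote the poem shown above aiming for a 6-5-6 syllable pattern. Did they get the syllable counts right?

Yes

Line 1: melancholy (4), step (1), melts (1) → 6 ✓
Line 2: my (1), peaceful (2), short (1), storm (1) → 5 ✓
Line 3: dark (1), lingers (2), patiently (3) → 6 ✓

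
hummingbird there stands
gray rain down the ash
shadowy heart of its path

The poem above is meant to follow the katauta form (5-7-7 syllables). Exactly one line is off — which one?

Line 2

Line 1: hummingbird(3) + there(1) + stands(1) = 5 ✓
Line 2: gray(1) + rain(1) + down(1) + the(1) + ash(1) = 5 (expected 7)
Line 3: shadowy(3) + heart(1) + of(1) + its(1) + path(1) = 7 ✓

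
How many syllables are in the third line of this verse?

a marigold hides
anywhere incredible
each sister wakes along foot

7

The third line: each (1), sister (2), wakes (1), along (2), foot (1) → 7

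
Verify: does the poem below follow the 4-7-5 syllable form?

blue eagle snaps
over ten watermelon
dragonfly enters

Line 1: blue (1), eagle (2), snaps (1) → 4 ✓
Line 2: over (2), ten (1), watermelon (4) → 7 ✓
Line 3: dragonfly (3), enters (2) → 5 ✓

Yes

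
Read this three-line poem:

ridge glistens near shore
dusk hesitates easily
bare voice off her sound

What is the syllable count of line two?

7

Line two: dusk (1), hesitates (3), easily (3) → 7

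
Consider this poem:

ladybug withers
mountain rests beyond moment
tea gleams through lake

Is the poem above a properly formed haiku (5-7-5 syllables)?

Line 1: ladybug(3) + withers(2) = 5 ✓
Line 2: mountain(2) + rests(1) + beyond(2) + moment(2) = 7 ✓
Line 3: tea(1) + gleams(1) + through(1) + lake(1) = 4 (expected 5)

No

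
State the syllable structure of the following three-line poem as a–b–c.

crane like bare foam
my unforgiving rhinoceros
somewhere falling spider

4–9–6

Line 1: "crane like bare foam": 1+1+1+1 = 4
Line 2: "my unforgiving rhinoceros": 1+4+4 = 9
Line 3: "somewhere falling spider": 2+2+2 = 6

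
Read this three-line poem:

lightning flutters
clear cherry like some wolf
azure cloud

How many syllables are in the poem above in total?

Line 1: lightning (2), flutters (2) → 4
Line 2: clear (1), cherry (2), like (1), some (1), wolf (1) → 6
Line 3: azure (2), cloud (1) → 3
Total: 4 + 6 + 3 = 13

13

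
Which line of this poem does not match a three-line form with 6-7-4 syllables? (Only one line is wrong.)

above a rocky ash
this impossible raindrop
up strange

Line 1: above (2), a (1), rocky (2), ash (1) → 6 ✓
Line 2: this (1), impossible (4), raindrop (2) → 7 ✓
Line 3: up (1), strange (1) → 2 (expected 4)

The third line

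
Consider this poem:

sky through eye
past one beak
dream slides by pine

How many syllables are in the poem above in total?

Line 1: sky(1) + through(1) + eye(1) = 3
Line 2: past(1) + one(1) + beak(1) = 3
Line 3: dream(1) + slides(1) + by(1) + pine(1) = 4
Total: 3 + 3 + 4 = 10

10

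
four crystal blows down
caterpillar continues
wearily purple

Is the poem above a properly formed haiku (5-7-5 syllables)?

Line 1: four(1) + crystal(2) + blows(1) + down(1) = 5 ✓
Line 2: caterpillar(4) + continues(3) = 7 ✓
Line 3: wearily(3) + purple(2) = 5 ✓

Yes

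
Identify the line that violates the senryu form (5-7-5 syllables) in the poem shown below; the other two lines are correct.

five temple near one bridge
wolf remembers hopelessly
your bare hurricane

The first line

Line 1: five (1), temple (2), near (1), one (1), bridge (1) → 6 (expected 5)
Line 2: wolf (1), remembers (3), hopelessly (3) → 7 ✓
Line 3: your (1), bare (1), hurricane (3) → 5 ✓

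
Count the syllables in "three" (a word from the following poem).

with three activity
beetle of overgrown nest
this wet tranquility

1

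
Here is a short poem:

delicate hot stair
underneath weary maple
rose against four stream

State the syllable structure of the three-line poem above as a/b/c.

Line 1: "delicate hot stair": 3+1+1 = 5
Line 2: "underneath weary maple": 3+2+2 = 7
Line 3: "rose against four stream": 1+2+1+1 = 5

5/7/5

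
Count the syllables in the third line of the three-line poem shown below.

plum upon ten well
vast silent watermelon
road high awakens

The third line: "road high awakens": 1+1+3 = 5

5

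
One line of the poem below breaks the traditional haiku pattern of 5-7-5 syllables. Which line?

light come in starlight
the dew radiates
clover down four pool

Line 1: light(1) + come(1) + in(1) + starlight(2) = 5 ✓
Line 2: the(1) + dew(1) + radiates(3) = 5 (expected 7)
Line 3: clover(2) + down(1) + four(1) + pool(1) = 5 ✓

The second line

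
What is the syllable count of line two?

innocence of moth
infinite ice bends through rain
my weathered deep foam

Line two: infinite (3), ice (1), bends (1), through (1), rain (1) → 7

7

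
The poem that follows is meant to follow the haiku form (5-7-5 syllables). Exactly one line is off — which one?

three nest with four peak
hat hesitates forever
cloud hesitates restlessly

Line 3

Line 1: three (1), nest (1), with (1), four (1), peak (1) → 5 ✓
Line 2: hat (1), hesitates (3), forever (3) → 7 ✓
Line 3: cloud (1), hesitates (3), restlessly (3) → 7 (expected 5)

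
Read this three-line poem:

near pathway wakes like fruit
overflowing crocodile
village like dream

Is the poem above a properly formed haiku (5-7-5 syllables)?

No

Line 1: "near pathway wakes like fruit": 1+2+1+1+1 = 6 (expected 5)
Line 2: "overflowing crocodile": 4+3 = 7 ✓
Line 3: "village like dream": 2+1+1 = 4 (expected 5)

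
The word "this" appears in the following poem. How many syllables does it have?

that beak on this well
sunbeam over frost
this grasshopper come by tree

1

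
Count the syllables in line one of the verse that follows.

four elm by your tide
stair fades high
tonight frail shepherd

5

Line one: "four elm by your tide": 1+1+1+1+1 = 5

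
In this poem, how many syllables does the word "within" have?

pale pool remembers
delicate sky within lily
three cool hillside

2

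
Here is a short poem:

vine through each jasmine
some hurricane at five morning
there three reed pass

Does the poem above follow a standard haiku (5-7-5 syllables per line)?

No

Line 1: vine (1), through (1), each (1), jasmine (2) → 5 ✓
Line 2: some (1), hurricane (3), at (1), five (1), morning (2) → 8 (expected 7)
Line 3: there (1), three (1), reed (1), pass (1) → 4 (expected 5)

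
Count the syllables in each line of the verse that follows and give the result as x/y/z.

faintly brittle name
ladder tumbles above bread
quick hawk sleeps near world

Line 1: "faintly brittle name": 2+2+1 = 5
Line 2: "ladder tumbles above bread": 2+2+2+1 = 7
Line 3: "quick hawk sleeps near world": 1+1+1+1+1 = 5

5/7/5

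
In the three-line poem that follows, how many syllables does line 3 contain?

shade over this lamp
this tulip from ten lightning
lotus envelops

Line 3: "lotus envelops": 2+3 = 5

5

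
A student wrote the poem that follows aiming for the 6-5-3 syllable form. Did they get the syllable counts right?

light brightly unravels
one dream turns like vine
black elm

No

Line 1: "light brightly unravels": 1+2+3 = 6 ✓
Line 2: "one dream turns like vine": 1+1+1+1+1 = 5 ✓
Line 3: "black elm": 1+1 = 2 (expected 3)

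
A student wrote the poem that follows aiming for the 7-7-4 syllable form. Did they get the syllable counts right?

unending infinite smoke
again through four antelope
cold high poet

Line 1: unending(3) + infinite(3) + smoke(1) = 7 ✓
Line 2: again(2) + through(1) + four(1) + antelope(3) = 7 ✓
Line 3: cold(1) + high(1) + poet(2) = 4 ✓

Yes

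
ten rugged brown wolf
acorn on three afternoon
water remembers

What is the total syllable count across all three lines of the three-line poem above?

Line 1: ten (1), rugged (2), brown (1), wolf (1) → 5
Line 2: acorn (2), on (1), three (1), afternoon (3) → 7
Line 3: water (2), remembers (3) → 5
Total: 5 + 7 + 5 = 17

17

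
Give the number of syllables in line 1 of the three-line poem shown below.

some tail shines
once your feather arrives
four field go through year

Line 1: some (1), tail (1), shines (1) → 3

3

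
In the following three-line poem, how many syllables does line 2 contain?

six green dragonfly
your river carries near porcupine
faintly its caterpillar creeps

9

Line 2: your (1), river (2), carries (2), near (1), porcupine (3) → 9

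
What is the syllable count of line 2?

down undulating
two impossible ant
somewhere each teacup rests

Line 2: two(1) + impossible(4) + ant(1) = 6

6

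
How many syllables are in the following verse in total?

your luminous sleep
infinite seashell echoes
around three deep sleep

17

Line 1: your(1) + luminous(3) + sleep(1) = 5
Line 2: infinite(3) + seashell(2) + echoes(2) = 7
Line 3: around(2) + three(1) + deep(1) + sleep(1) = 5
Total: 5 + 7 + 5 = 17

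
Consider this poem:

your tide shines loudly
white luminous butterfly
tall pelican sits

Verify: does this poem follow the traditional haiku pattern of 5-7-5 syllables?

Yes

Line 1: your(1) + tide(1) + shines(1) + loudly(2) = 5 ✓
Line 2: white(1) + luminous(3) + butterfly(3) = 7 ✓
Line 3: tall(1) + pelican(3) + sits(1) = 5 ✓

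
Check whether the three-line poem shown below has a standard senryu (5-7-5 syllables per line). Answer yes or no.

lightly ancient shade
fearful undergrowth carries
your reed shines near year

Line 1: lightly(2) + ancient(2) + shade(1) = 5 ✓
Line 2: fearful(2) + undergrowth(3) + carries(2) = 7 ✓
Line 3: your(1) + reed(1) + shines(1) + near(1) + year(1) = 5 ✓

Yes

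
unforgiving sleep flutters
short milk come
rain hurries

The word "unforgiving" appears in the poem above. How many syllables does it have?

"unforgiving" has 4 syllables.

4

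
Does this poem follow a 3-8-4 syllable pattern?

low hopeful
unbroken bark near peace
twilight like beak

Line 1: low(1) + hopeful(2) = 3 ✓
Line 2: unbroken(3) + bark(1) + near(1) + peace(1) = 6 (expected 8)
Line 3: twilight(2) + like(1) + beak(1) = 4 ✓

No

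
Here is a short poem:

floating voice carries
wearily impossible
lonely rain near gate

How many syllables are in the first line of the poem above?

The first line: floating (2), voice (1), carries (2) → 5

5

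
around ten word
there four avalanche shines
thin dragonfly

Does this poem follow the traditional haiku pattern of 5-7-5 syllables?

Line 1: around(2) + ten(1) + word(1) = 4 (expected 5)
Line 2: there(1) + four(1) + avalanche(3) + shines(1) = 6 (expected 7)
Line 3: thin(1) + dragonfly(3) = 4 (expected 5)

No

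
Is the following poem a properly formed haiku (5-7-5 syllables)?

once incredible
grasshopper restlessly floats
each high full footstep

Yes

Line 1: once (1), incredible (4) → 5 ✓
Line 2: grasshopper (3), restlessly (3), floats (1) → 7 ✓
Line 3: each (1), high (1), full (1), footstep (2) → 5 ✓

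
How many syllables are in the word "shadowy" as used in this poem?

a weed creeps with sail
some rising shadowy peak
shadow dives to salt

"shadowy" has 3 syllables.

3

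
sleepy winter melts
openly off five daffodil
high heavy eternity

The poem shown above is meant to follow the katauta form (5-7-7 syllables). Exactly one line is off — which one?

Line 1: sleepy (2), winter (2), melts (1) → 5 ✓
Line 2: openly (3), off (1), five (1), daffodil (3) → 8 (expected 7)
Line 3: high (1), heavy (2), eternity (4) → 7 ✓

The second line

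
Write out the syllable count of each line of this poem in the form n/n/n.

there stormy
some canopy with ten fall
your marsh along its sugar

3/7/7

Line 1: there(1) + stormy(2) = 3
Line 2: some(1) + canopy(3) + with(1) + ten(1) + fall(1) = 7
Line 3: your(1) + marsh(1) + along(2) + its(1) + sugar(2) = 7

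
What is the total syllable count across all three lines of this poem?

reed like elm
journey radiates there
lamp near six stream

13

Line 1: "reed like elm": 1+1+1 = 3
Line 2: "journey radiates there": 2+3+1 = 6
Line 3: "lamp near six stream": 1+1+1+1 = 4
Total: 3 + 6 + 4 = 13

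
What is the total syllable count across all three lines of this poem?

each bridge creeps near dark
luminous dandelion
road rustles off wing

17

Line 1: each (1), bridge (1), creeps (1), near (1), dark (1) → 5
Line 2: luminous (3), dandelion (4) → 7
Line 3: road (1), rustles (2), off (1), wing (1) → 5
Total: 5 + 7 + 5 = 17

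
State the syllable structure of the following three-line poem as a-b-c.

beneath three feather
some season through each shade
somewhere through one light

5-6-5

Line 1: beneath (2), three (1), feather (2) → 5
Line 2: some (1), season (2), through (1), each (1), shade (1) → 6
Line 3: somewhere (2), through (1), one (1), light (1) → 5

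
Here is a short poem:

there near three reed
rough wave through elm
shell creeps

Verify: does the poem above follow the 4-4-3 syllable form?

No

Line 1: "there near three reed": 1+1+1+1 = 4 ✓
Line 2: "rough wave through elm": 1+1+1+1 = 4 ✓
Line 3: "shell creeps": 1+1 = 2 (expected 3)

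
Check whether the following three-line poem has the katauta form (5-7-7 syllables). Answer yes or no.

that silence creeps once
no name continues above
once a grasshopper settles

Line 1: "that silence creeps once": 1+2+1+1 = 5 ✓
Line 2: "no name continues above": 1+1+3+2 = 7 ✓
Line 3: "once a grasshopper settles": 1+1+3+2 = 7 ✓

Yes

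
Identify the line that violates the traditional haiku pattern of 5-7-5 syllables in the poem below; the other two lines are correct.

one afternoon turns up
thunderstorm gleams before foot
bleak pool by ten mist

Line 1

Line 1: "one afternoon turns up": 1+3+1+1 = 6 (expected 5)
Line 2: "thunderstorm gleams before foot": 3+1+2+1 = 7 ✓
Line 3: "bleak pool by ten mist": 1+1+1+1+1 = 5 ✓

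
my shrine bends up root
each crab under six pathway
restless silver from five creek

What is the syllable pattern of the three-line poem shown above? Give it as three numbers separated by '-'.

5-7-7

Line 1: my (1), shrine (1), bends (1), up (1), root (1) → 5
Line 2: each (1), crab (1), under (2), six (1), pathway (2) → 7
Line 3: restless (2), silver (2), from (1), five (1), creek (1) → 7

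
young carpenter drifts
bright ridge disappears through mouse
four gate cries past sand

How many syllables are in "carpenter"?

"carpenter" has 3 syllables.

3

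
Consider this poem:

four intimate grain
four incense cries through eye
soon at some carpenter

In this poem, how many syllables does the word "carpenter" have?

3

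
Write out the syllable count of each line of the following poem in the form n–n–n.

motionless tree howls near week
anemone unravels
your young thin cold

Line 1: "motionless tree howls near week": 3+1+1+1+1 = 7
Line 2: "anemone unravels": 4+3 = 7
Line 3: "your young thin cold": 1+1+1+1 = 4

7–7–4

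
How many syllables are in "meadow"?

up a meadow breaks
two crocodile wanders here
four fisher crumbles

2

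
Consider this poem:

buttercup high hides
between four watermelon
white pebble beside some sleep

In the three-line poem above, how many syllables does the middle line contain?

7

The middle line: between (2), four (1), watermelon (4) → 7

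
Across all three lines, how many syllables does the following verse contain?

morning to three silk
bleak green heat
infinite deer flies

Line 1: morning(2) + to(1) + three(1) + silk(1) = 5
Line 2: bleak(1) + green(1) + heat(1) = 3
Line 3: infinite(3) + deer(1) + flies(1) = 5
Total: 5 + 3 + 5 = 13

13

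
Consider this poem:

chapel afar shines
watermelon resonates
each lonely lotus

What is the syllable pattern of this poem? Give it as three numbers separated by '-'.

Line 1: "chapel afar shines": 2+2+1 = 5
Line 2: "watermelon resonates": 4+3 = 7
Line 3: "each lonely lotus": 1+2+2 = 5

5-7-5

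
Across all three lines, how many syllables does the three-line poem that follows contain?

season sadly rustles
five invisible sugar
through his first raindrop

Line 1: season (2), sadly (2), rustles (2) → 6
Line 2: five (1), invisible (4), sugar (2) → 7
Line 3: through (1), his (1), first (1), raindrop (2) → 5
Total: 6 + 7 + 5 = 18

18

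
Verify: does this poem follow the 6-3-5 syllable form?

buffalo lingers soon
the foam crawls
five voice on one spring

Yes

Line 1: "buffalo lingers soon": 3+2+1 = 6 ✓
Line 2: "the foam crawls": 1+1+1 = 3 ✓
Line 3: "five voice on one spring": 1+1+1+1+1 = 5 ✓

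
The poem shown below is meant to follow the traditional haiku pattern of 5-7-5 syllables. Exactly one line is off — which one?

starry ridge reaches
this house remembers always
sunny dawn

Line 1: starry(2) + ridge(1) + reaches(2) = 5 ✓
Line 2: this(1) + house(1) + remembers(3) + always(2) = 7 ✓
Line 3: sunny(2) + dawn(1) = 3 (expected 5)

Line 3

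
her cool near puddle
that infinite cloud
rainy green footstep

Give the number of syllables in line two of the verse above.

5

Line two: "that infinite cloud": 1+3+1 = 5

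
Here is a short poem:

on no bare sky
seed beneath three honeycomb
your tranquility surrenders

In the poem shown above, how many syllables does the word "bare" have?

"bare" has 1 syllable.

1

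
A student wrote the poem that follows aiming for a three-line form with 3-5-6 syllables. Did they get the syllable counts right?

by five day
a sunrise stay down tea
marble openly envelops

Line 1: by(1) + five(1) + day(1) = 3 ✓
Line 2: a(1) + sunrise(2) + stay(1) + down(1) + tea(1) = 6 (expected 5)
Line 3: marble(2) + openly(3) + envelops(3) = 8 (expected 6)

No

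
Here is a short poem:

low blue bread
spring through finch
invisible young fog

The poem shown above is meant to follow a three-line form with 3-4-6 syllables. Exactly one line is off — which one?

Line 2

Line 1: "low blue bread": 1+1+1 = 3 ✓
Line 2: "spring through finch": 1+1+1 = 3 (expected 4)
Line 3: "invisible young fog": 4+1+1 = 6 ✓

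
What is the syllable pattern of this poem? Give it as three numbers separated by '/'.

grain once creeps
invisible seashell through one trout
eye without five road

3/9/5

Line 1: grain(1) + once(1) + creeps(1) = 3
Line 2: invisible(4) + seashell(2) + through(1) + one(1) + trout(1) = 9
Line 3: eye(1) + without(2) + five(1) + road(1) = 5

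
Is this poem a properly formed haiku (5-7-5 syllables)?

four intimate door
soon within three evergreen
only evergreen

Yes

Line 1: four (1), intimate (3), door (1) → 5 ✓
Line 2: soon (1), within (2), three (1), evergreen (3) → 7 ✓
Line 3: only (2), evergreen (3) → 5 ✓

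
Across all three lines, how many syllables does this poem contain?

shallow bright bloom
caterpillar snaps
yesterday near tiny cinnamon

18

Line 1: "shallow bright bloom": 2+1+1 = 4
Line 2: "caterpillar snaps": 4+1 = 5
Line 3: "yesterday near tiny cinnamon": 3+1+2+3 = 9
Total: 4 + 5 + 9 = 18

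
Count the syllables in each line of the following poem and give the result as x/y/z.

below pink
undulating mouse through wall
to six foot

3/7/3

Line 1: "below pink": 2+1 = 3
Line 2: "undulating mouse through wall": 4+1+1+1 = 7
Line 3: "to six foot": 1+1+1 = 3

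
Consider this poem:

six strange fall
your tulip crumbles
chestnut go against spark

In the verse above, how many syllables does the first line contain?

3

The first line: "six strange fall": 1+1+1 = 3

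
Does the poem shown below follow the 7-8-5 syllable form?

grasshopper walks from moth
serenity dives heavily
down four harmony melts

Line 1: "grasshopper walks from moth": 3+1+1+1 = 6 (expected 7)
Line 2: "serenity dives heavily": 4+1+3 = 8 ✓
Line 3: "down four harmony melts": 1+1+3+1 = 6 (expected 5)

No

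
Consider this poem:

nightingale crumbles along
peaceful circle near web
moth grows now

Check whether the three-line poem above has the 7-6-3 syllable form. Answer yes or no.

Yes

Line 1: "nightingale crumbles along": 3+2+2 = 7 ✓
Line 2: "peaceful circle near web": 2+2+1+1 = 6 ✓
Line 3: "moth grows now": 1+1+1 = 3 ✓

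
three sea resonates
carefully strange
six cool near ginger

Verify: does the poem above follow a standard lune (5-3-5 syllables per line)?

No

Line 1: three(1) + sea(1) + resonates(3) = 5 ✓
Line 2: carefully(3) + strange(1) = 4 (expected 3)
Line 3: six(1) + cool(1) + near(1) + ginger(2) = 5 ✓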